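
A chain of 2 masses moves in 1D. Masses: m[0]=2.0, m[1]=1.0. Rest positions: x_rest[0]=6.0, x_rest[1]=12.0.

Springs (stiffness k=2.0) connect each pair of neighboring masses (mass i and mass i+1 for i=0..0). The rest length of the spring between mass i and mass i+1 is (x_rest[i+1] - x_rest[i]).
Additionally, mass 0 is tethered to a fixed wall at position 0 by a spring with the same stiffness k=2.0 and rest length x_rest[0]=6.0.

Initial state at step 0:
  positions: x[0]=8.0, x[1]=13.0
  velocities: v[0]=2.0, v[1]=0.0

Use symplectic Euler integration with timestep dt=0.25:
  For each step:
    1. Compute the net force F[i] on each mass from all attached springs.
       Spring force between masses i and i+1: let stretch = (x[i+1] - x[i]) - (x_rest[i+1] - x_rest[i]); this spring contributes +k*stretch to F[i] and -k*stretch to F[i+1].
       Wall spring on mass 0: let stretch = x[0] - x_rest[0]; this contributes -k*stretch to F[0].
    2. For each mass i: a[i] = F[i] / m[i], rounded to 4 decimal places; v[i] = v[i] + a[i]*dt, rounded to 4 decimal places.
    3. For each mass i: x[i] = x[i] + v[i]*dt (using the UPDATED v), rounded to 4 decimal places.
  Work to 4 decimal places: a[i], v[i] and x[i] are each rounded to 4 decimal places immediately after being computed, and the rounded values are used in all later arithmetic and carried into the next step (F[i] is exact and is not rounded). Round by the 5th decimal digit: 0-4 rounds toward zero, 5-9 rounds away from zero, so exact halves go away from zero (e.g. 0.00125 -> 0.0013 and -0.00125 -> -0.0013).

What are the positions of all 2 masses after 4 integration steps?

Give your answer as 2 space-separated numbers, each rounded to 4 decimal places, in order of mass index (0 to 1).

Step 0: x=[8.0000 13.0000] v=[2.0000 0.0000]
Step 1: x=[8.3125 13.1250] v=[1.2500 0.5000]
Step 2: x=[8.4063 13.3985] v=[0.3750 1.0938]
Step 3: x=[8.2867 13.7979] v=[-0.4785 1.5977]
Step 4: x=[7.9936 14.2584] v=[-1.1724 1.8421]

Answer: 7.9936 14.2584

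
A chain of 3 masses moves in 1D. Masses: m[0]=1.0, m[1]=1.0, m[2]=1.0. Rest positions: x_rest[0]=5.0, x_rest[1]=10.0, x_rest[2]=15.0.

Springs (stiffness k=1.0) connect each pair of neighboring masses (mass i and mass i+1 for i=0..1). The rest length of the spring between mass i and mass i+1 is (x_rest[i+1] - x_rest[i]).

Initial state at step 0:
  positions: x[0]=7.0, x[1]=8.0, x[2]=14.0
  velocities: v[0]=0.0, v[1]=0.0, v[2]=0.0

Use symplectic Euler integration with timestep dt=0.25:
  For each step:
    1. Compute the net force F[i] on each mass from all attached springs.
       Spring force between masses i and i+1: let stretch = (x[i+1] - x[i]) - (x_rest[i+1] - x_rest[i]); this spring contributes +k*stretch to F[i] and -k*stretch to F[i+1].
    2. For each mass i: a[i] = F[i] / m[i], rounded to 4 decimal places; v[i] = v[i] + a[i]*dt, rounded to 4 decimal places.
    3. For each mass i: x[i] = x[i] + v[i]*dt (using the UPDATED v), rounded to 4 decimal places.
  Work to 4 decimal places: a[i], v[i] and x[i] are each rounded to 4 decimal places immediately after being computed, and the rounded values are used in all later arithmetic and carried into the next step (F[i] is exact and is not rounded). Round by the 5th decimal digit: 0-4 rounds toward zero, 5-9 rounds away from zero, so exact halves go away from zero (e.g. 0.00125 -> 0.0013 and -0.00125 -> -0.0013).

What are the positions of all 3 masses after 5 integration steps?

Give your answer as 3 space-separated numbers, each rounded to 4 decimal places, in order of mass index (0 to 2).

Answer: 4.3257 10.9262 13.7480

Derivation:
Step 0: x=[7.0000 8.0000 14.0000] v=[0.0000 0.0000 0.0000]
Step 1: x=[6.7500 8.3125 13.9375] v=[-1.0000 1.2500 -0.2500]
Step 2: x=[6.2852 8.8789 13.8359] v=[-1.8594 2.2656 -0.4063]
Step 3: x=[5.6700 9.5930 13.7370] v=[-2.4610 2.8564 -0.3956]
Step 4: x=[4.9874 10.3209 13.6916] v=[-2.7303 2.9117 -0.1816]
Step 5: x=[4.3257 10.9262 13.7480] v=[-2.6469 2.4210 0.2257]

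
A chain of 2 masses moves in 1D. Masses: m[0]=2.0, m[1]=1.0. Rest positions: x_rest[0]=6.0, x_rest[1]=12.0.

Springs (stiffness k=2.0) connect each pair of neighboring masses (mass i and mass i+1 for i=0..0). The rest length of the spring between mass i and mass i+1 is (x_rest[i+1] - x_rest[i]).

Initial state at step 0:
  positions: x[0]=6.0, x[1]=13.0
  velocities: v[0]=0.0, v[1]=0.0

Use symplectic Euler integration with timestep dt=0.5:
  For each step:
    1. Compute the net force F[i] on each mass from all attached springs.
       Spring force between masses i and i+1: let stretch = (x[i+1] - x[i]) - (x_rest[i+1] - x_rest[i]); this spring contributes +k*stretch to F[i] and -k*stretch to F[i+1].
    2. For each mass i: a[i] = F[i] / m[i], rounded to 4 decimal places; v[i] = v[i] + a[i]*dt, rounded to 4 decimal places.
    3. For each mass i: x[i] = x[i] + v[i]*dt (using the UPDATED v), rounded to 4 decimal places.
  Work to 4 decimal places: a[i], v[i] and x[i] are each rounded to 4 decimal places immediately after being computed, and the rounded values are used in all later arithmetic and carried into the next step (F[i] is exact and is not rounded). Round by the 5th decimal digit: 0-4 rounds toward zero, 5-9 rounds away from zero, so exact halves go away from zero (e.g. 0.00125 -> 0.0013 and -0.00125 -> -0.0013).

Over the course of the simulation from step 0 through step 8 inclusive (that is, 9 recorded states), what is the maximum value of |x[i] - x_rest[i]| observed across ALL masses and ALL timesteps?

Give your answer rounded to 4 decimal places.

Step 0: x=[6.0000 13.0000] v=[0.0000 0.0000]
Step 1: x=[6.2500 12.5000] v=[0.5000 -1.0000]
Step 2: x=[6.5625 11.8750] v=[0.6250 -1.2500]
Step 3: x=[6.7032 11.5938] v=[0.2813 -0.5625]
Step 4: x=[6.5665 11.8673] v=[-0.2734 0.5469]
Step 5: x=[6.2550 12.4904] v=[-0.6230 1.2461]
Step 6: x=[6.0024 12.9958] v=[-0.5053 1.0107]
Step 7: x=[5.9981 13.0045] v=[-0.0086 0.0173]
Step 8: x=[6.2454 12.5100] v=[0.4946 -0.9891]
Max displacement = 1.0045

Answer: 1.0045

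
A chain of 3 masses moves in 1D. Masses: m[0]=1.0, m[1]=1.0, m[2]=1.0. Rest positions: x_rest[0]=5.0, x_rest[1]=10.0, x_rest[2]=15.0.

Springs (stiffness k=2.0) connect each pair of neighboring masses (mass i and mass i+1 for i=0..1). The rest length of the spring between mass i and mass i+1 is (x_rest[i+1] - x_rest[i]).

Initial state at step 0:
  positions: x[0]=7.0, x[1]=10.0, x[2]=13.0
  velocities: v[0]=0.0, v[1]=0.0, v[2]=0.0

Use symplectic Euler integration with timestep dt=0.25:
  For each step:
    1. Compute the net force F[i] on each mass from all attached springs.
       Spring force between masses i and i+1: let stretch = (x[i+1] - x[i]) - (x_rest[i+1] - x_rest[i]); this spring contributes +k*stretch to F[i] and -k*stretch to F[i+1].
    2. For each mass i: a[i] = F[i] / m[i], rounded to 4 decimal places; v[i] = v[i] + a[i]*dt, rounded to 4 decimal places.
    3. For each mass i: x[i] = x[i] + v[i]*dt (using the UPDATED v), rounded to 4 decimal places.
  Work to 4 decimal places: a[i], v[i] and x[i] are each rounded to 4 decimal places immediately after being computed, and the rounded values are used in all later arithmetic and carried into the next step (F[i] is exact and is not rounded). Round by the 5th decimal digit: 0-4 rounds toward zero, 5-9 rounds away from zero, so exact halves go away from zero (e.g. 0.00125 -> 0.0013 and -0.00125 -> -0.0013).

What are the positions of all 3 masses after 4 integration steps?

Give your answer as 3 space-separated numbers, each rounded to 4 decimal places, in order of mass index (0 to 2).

Answer: 4.9419 10.0001 15.0582

Derivation:
Step 0: x=[7.0000 10.0000 13.0000] v=[0.0000 0.0000 0.0000]
Step 1: x=[6.7500 10.0000 13.2500] v=[-1.0000 0.0000 1.0000]
Step 2: x=[6.2813 10.0000 13.7188] v=[-1.8750 0.0000 1.8750]
Step 3: x=[5.6524 10.0000 14.3477] v=[-2.5157 0.0001 2.5156]
Step 4: x=[4.9419 10.0001 15.0582] v=[-2.8419 0.0002 2.8418]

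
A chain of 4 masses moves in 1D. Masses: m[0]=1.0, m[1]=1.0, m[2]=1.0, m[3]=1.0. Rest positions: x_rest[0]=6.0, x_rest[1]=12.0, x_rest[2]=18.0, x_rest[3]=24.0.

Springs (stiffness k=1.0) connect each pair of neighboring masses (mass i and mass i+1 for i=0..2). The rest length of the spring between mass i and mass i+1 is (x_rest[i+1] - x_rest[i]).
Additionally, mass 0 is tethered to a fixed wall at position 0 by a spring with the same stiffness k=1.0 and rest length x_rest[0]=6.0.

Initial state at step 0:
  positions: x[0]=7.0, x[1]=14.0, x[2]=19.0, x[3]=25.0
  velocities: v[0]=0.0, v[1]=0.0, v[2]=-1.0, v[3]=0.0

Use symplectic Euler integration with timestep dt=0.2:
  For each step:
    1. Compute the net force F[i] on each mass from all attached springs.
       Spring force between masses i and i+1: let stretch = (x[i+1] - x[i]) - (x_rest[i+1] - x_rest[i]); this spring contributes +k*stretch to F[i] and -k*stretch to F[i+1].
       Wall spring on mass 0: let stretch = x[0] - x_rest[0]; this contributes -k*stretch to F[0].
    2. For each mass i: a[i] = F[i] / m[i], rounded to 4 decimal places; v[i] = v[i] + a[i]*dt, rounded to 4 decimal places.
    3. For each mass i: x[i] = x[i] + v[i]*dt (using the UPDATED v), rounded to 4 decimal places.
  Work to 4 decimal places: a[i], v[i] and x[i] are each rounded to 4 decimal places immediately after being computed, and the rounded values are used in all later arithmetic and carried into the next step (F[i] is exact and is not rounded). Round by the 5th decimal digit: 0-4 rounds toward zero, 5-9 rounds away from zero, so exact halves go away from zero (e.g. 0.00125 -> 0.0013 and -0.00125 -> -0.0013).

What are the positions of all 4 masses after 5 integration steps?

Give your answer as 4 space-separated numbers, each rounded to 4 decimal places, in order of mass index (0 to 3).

Step 0: x=[7.0000 14.0000 19.0000 25.0000] v=[0.0000 0.0000 -1.0000 0.0000]
Step 1: x=[7.0000 13.9200 18.8400 25.0000] v=[0.0000 -0.4000 -0.8000 0.0000]
Step 2: x=[6.9968 13.7600 18.7296 24.9936] v=[-0.0160 -0.8000 -0.5520 -0.0320]
Step 3: x=[6.9843 13.5283 18.6710 24.9766] v=[-0.0627 -1.1587 -0.2931 -0.0848]
Step 4: x=[6.9541 13.2405 18.6589 24.9474] v=[-0.1508 -1.4390 -0.0605 -0.1459]
Step 5: x=[6.8972 12.9180 18.6816 24.9067] v=[-0.2843 -1.6126 0.1135 -0.2036]

Answer: 6.8972 12.9180 18.6816 24.9067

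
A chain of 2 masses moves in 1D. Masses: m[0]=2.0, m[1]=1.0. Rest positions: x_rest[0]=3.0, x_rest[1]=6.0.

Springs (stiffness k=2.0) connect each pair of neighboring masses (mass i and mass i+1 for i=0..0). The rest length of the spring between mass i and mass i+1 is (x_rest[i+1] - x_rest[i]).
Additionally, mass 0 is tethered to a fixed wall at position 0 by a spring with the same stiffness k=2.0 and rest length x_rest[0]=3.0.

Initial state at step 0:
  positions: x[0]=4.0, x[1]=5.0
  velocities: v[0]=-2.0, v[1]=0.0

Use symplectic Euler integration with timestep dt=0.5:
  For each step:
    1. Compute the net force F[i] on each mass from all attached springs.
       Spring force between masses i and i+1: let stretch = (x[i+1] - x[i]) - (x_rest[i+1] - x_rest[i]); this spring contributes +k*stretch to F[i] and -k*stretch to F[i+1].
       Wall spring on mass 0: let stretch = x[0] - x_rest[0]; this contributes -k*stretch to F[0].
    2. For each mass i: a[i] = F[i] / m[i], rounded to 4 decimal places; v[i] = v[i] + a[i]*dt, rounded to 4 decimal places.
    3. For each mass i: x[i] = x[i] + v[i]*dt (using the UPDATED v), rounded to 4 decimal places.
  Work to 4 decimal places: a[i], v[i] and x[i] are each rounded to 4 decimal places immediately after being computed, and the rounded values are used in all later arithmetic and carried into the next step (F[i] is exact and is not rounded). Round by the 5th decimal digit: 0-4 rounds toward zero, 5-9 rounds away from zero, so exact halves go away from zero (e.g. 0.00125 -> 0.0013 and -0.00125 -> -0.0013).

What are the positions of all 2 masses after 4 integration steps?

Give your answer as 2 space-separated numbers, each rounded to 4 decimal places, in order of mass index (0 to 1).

Answer: 1.6719 4.0469

Derivation:
Step 0: x=[4.0000 5.0000] v=[-2.0000 0.0000]
Step 1: x=[2.2500 6.0000] v=[-3.5000 2.0000]
Step 2: x=[0.8750 6.6250] v=[-2.7500 1.2500]
Step 3: x=[0.7188 5.8750] v=[-0.3125 -1.5000]
Step 4: x=[1.6719 4.0469] v=[1.9062 -3.6562]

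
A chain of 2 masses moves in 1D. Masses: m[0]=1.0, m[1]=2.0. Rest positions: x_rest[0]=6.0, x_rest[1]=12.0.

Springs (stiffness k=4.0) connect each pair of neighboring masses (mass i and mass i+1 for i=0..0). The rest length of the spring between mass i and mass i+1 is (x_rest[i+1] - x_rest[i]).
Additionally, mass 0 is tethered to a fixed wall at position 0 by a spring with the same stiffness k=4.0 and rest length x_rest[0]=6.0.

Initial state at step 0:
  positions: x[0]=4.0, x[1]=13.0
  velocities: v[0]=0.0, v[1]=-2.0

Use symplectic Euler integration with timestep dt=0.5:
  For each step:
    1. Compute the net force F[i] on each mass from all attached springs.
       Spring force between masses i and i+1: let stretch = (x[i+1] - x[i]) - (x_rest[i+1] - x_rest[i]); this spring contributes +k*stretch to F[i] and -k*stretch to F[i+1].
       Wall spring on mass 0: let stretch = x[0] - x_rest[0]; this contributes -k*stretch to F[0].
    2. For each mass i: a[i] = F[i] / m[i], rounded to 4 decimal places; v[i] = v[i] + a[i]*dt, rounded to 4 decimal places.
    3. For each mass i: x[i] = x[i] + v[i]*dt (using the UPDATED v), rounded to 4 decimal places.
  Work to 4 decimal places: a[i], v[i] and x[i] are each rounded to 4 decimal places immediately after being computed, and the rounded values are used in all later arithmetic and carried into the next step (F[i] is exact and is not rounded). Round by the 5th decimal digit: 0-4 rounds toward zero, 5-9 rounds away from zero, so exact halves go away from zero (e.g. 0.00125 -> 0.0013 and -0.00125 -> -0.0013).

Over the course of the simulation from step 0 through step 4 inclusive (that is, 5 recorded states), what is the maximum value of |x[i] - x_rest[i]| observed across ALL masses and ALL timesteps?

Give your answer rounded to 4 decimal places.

Step 0: x=[4.0000 13.0000] v=[0.0000 -2.0000]
Step 1: x=[9.0000 10.5000] v=[10.0000 -5.0000]
Step 2: x=[6.5000 10.2500] v=[-5.0000 -0.5000]
Step 3: x=[1.2500 11.1250] v=[-10.5000 1.7500]
Step 4: x=[4.6250 10.0625] v=[6.7500 -2.1250]
Max displacement = 4.7500

Answer: 4.7500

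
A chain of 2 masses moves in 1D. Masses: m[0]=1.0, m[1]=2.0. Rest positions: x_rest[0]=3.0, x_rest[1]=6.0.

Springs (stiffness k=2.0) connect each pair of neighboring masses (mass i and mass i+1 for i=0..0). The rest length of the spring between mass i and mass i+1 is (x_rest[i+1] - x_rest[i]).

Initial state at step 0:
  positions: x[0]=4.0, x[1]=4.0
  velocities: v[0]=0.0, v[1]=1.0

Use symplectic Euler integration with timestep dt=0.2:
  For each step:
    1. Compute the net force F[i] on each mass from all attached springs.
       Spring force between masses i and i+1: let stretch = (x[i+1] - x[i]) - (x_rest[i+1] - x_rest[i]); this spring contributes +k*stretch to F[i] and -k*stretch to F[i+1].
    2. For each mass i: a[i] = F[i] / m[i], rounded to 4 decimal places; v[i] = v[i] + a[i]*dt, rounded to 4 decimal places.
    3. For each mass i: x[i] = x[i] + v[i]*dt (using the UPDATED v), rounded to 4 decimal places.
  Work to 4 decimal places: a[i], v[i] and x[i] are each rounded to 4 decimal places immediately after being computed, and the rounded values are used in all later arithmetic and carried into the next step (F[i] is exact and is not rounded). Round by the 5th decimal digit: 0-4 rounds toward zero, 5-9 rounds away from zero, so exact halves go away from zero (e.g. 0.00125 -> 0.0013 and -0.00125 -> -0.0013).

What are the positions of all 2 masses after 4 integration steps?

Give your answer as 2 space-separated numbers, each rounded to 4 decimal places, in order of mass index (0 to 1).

Answer: 2.1569 5.7215

Derivation:
Step 0: x=[4.0000 4.0000] v=[0.0000 1.0000]
Step 1: x=[3.7600 4.3200] v=[-1.2000 1.6000]
Step 2: x=[3.3248 4.7376] v=[-2.1760 2.0880]
Step 3: x=[2.7626 5.2187] v=[-2.8109 2.4054]
Step 4: x=[2.1569 5.7215] v=[-3.0285 2.5142]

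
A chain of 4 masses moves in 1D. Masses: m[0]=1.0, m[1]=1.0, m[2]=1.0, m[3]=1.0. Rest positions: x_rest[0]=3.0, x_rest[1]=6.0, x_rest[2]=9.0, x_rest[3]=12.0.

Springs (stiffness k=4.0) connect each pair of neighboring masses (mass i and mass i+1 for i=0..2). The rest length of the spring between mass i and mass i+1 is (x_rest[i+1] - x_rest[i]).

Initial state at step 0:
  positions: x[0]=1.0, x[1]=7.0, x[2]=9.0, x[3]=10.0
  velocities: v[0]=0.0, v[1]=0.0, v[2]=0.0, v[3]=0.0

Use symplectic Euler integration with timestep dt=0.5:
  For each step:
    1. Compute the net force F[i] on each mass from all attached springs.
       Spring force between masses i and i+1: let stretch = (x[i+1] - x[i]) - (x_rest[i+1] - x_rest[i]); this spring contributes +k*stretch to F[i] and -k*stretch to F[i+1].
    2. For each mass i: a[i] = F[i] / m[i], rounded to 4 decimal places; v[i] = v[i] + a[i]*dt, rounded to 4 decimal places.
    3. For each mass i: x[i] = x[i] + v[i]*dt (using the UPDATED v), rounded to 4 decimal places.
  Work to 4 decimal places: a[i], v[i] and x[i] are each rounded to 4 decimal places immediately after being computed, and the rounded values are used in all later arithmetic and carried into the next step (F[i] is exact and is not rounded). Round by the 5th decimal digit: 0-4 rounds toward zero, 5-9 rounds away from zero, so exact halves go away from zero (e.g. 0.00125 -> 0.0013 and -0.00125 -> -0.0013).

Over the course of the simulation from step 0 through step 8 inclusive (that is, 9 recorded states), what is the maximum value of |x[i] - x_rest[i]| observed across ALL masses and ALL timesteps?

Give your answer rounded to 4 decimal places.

Answer: 3.0000

Derivation:
Step 0: x=[1.0000 7.0000 9.0000 10.0000] v=[0.0000 0.0000 0.0000 0.0000]
Step 1: x=[4.0000 3.0000 8.0000 12.0000] v=[6.0000 -8.0000 -2.0000 4.0000]
Step 2: x=[3.0000 5.0000 6.0000 13.0000] v=[-2.0000 4.0000 -4.0000 2.0000]
Step 3: x=[1.0000 6.0000 10.0000 10.0000] v=[-4.0000 2.0000 8.0000 -6.0000]
Step 4: x=[1.0000 6.0000 10.0000 10.0000] v=[0.0000 0.0000 0.0000 0.0000]
Step 5: x=[3.0000 5.0000 6.0000 13.0000] v=[4.0000 -2.0000 -8.0000 6.0000]
Step 6: x=[4.0000 3.0000 8.0000 12.0000] v=[2.0000 -4.0000 4.0000 -2.0000]
Step 7: x=[1.0000 7.0000 9.0000 10.0000] v=[-6.0000 8.0000 2.0000 -4.0000]
Step 8: x=[1.0000 7.0000 9.0000 10.0000] v=[0.0000 0.0000 0.0000 0.0000]
Max displacement = 3.0000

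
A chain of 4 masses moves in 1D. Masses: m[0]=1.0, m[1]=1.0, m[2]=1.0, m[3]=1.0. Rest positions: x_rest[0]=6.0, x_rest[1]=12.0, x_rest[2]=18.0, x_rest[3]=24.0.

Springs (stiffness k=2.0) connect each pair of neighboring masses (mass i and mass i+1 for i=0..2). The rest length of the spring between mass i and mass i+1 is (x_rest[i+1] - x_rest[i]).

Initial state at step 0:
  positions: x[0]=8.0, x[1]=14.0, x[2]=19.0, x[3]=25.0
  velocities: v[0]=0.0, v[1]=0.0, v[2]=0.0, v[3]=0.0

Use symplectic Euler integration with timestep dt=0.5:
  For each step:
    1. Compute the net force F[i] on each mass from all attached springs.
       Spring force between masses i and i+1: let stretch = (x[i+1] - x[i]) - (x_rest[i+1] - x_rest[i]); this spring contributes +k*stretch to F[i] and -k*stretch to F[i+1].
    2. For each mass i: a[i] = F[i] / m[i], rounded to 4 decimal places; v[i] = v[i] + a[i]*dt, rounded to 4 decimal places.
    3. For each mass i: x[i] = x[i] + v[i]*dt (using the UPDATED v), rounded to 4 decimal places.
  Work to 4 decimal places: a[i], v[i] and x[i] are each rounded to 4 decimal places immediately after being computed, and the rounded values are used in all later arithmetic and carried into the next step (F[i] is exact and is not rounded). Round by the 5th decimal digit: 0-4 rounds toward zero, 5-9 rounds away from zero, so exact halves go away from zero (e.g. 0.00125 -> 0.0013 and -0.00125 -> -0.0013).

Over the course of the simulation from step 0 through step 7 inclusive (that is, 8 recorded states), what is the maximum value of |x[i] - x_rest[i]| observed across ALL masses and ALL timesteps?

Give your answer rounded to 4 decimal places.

Answer: 2.1250

Derivation:
Step 0: x=[8.0000 14.0000 19.0000 25.0000] v=[0.0000 0.0000 0.0000 0.0000]
Step 1: x=[8.0000 13.5000 19.5000 25.0000] v=[0.0000 -1.0000 1.0000 0.0000]
Step 2: x=[7.7500 13.2500 19.7500 25.2500] v=[-0.5000 -0.5000 0.5000 0.5000]
Step 3: x=[7.2500 13.5000 19.5000 25.7500] v=[-1.0000 0.5000 -0.5000 1.0000]
Step 4: x=[6.8750 13.6250 19.3750 26.1250] v=[-0.7500 0.2500 -0.2500 0.7500]
Step 5: x=[6.8750 13.2500 19.7500 26.1250] v=[0.0000 -0.7500 0.7500 0.0000]
Step 6: x=[7.0625 12.9375 20.0625 25.9375] v=[0.3750 -0.6250 0.6250 -0.3750]
Step 7: x=[7.1875 13.2500 19.7500 25.8125] v=[0.2500 0.6250 -0.6250 -0.2500]
Max displacement = 2.1250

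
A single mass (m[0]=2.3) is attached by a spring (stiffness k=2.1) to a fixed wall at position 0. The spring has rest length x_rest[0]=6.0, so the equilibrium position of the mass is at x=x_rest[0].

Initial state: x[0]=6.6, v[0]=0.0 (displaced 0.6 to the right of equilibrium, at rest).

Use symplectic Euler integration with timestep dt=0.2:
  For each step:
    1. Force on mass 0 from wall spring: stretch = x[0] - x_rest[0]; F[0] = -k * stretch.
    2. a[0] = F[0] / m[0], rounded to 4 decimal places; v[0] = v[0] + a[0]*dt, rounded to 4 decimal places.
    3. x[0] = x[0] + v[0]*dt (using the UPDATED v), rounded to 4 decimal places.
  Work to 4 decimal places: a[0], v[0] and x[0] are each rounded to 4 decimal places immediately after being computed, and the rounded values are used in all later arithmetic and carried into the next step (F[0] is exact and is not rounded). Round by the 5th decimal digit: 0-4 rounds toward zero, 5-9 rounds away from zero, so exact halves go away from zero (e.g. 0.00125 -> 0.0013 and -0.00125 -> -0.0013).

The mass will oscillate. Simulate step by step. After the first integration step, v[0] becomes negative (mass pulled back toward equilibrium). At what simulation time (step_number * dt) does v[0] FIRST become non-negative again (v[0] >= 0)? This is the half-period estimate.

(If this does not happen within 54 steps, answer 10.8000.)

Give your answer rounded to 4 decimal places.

Step 0: x=[6.6000] v=[0.0000]
Step 1: x=[6.5781] v=[-0.1096]
Step 2: x=[6.5351] v=[-0.2152]
Step 3: x=[6.4725] v=[-0.3129]
Step 4: x=[6.3927] v=[-0.3992]
Step 5: x=[6.2985] v=[-0.4709]
Step 6: x=[6.1934] v=[-0.5254]
Step 7: x=[6.0813] v=[-0.5607]
Step 8: x=[5.9662] v=[-0.5755]
Step 9: x=[5.8523] v=[-0.5693]
Step 10: x=[5.7438] v=[-0.5423]
Step 11: x=[5.6447] v=[-0.4955]
Step 12: x=[5.5586] v=[-0.4306]
Step 13: x=[5.4886] v=[-0.3500]
Step 14: x=[5.4373] v=[-0.2566]
Step 15: x=[5.4065] v=[-0.1538]
Step 16: x=[5.3974] v=[-0.0454]
Step 17: x=[5.4103] v=[0.0646]
First v>=0 after going negative at step 17, time=3.4000

Answer: 3.4000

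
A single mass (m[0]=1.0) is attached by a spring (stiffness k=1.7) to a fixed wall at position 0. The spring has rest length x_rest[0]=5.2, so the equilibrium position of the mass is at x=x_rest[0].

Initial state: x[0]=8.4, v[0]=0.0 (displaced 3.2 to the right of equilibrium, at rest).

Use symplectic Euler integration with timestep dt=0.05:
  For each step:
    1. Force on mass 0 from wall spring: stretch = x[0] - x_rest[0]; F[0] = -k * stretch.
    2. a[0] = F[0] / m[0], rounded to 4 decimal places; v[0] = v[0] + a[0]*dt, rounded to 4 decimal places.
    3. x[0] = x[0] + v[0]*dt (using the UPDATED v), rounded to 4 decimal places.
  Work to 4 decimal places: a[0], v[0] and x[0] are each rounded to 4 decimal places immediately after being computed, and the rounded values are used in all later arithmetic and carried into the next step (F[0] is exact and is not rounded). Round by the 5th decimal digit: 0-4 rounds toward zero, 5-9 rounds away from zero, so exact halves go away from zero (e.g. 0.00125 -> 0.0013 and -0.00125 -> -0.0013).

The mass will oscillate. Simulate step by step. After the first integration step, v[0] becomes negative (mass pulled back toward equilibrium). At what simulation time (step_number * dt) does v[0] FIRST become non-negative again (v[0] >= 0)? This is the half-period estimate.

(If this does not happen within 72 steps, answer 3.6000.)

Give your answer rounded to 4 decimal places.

Answer: 2.4500

Derivation:
Step 0: x=[8.4000] v=[0.0000]
Step 1: x=[8.3864] v=[-0.2720]
Step 2: x=[8.3593] v=[-0.5428]
Step 3: x=[8.3187] v=[-0.8113]
Step 4: x=[8.2649] v=[-1.0764]
Step 5: x=[8.1981] v=[-1.3369]
Step 6: x=[8.1185] v=[-1.5917]
Step 7: x=[8.0265] v=[-1.8398]
Step 8: x=[7.9225] v=[-2.0801]
Step 9: x=[7.8069] v=[-2.3115]
Step 10: x=[7.6802] v=[-2.5331]
Step 11: x=[7.5430] v=[-2.7439]
Step 12: x=[7.3958] v=[-2.9431]
Step 13: x=[7.2393] v=[-3.1297]
Step 14: x=[7.0742] v=[-3.3030]
Step 15: x=[6.9011] v=[-3.4623]
Step 16: x=[6.7208] v=[-3.6069]
Step 17: x=[6.5340] v=[-3.7362]
Step 18: x=[6.3415] v=[-3.8496]
Step 19: x=[6.1442] v=[-3.9466]
Step 20: x=[5.9429] v=[-4.0269]
Step 21: x=[5.7384] v=[-4.0900]
Step 22: x=[5.5316] v=[-4.1358]
Step 23: x=[5.3234] v=[-4.1640]
Step 24: x=[5.1147] v=[-4.1745]
Step 25: x=[4.9063] v=[-4.1673]
Step 26: x=[4.6992] v=[-4.1423]
Step 27: x=[4.4942] v=[-4.0997]
Step 28: x=[4.2922] v=[-4.0397]
Step 29: x=[4.0941] v=[-3.9625]
Step 30: x=[3.9007] v=[-3.8685]
Step 31: x=[3.7128] v=[-3.7581]
Step 32: x=[3.5312] v=[-3.6317]
Step 33: x=[3.3567] v=[-3.4899]
Step 34: x=[3.1900] v=[-3.3332]
Step 35: x=[3.0319] v=[-3.1624]
Step 36: x=[2.8830] v=[-2.9781]
Step 37: x=[2.7439] v=[-2.7812]
Step 38: x=[2.6153] v=[-2.5724]
Step 39: x=[2.4977] v=[-2.3527]
Step 40: x=[2.3916] v=[-2.1230]
Step 41: x=[2.2974] v=[-1.8843]
Step 42: x=[2.2155] v=[-1.6376]
Step 43: x=[2.1463] v=[-1.3839]
Step 44: x=[2.0901] v=[-1.1243]
Step 45: x=[2.0471] v=[-0.8600]
Step 46: x=[2.0175] v=[-0.5920]
Step 47: x=[2.0014] v=[-0.3215]
Step 48: x=[1.9989] v=[-0.0496]
Step 49: x=[2.0100] v=[0.2225]
First v>=0 after going negative at step 49, time=2.4500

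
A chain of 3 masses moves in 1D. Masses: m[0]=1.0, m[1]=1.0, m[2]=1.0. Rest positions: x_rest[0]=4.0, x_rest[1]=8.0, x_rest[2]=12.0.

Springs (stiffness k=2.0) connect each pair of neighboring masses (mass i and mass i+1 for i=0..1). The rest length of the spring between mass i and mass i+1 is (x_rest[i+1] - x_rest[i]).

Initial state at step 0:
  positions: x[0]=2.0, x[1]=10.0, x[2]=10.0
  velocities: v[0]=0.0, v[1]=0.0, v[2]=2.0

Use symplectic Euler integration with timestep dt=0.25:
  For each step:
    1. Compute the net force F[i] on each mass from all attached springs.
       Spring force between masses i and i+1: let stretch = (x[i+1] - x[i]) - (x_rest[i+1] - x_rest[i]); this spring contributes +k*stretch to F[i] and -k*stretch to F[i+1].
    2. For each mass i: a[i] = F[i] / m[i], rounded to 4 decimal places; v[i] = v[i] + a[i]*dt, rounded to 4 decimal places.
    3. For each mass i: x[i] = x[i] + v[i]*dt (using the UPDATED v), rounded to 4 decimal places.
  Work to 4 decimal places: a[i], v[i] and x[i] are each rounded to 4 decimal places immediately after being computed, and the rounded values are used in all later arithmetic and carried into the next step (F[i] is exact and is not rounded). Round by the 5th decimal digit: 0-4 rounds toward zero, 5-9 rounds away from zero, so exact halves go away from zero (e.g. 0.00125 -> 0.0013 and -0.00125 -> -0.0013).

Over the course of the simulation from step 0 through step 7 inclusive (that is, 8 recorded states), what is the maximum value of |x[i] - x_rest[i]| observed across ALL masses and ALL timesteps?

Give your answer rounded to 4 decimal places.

Answer: 2.8135

Derivation:
Step 0: x=[2.0000 10.0000 10.0000] v=[0.0000 0.0000 2.0000]
Step 1: x=[2.5000 9.0000 11.0000] v=[2.0000 -4.0000 4.0000]
Step 2: x=[3.3125 7.4375 12.2500] v=[3.2500 -6.2500 5.0000]
Step 3: x=[4.1406 5.9609 13.3985] v=[3.3125 -5.9063 4.5938]
Step 4: x=[4.6963 5.1865 14.1173] v=[2.2227 -3.0977 2.8750]
Step 5: x=[4.8133 5.4672 14.2197] v=[0.4678 1.1226 0.4096]
Step 6: x=[4.5120 6.7602 13.7280] v=[-1.2053 5.1719 -1.9667]
Step 7: x=[3.9917 8.6431 12.8654] v=[-2.0812 7.5317 -3.4506]
Max displacement = 2.8135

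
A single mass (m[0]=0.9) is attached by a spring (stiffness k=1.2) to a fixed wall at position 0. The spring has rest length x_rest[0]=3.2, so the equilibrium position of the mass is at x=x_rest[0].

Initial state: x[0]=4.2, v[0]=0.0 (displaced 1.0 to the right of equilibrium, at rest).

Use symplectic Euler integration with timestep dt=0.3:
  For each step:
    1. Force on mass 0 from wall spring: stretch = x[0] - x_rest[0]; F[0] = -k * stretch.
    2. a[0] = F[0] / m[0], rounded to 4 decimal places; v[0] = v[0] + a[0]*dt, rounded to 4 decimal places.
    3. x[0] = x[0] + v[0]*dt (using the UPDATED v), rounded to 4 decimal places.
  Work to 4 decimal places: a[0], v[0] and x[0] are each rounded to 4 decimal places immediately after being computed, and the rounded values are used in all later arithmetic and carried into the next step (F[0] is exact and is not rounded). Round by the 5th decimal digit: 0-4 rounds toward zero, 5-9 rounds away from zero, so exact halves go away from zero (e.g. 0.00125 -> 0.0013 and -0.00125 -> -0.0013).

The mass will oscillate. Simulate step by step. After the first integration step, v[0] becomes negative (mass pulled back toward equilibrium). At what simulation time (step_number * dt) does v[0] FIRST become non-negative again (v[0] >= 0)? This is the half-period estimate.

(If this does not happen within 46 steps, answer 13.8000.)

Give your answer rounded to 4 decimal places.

Answer: 3.0000

Derivation:
Step 0: x=[4.2000] v=[0.0000]
Step 1: x=[4.0800] v=[-0.4000]
Step 2: x=[3.8544] v=[-0.7520]
Step 3: x=[3.5503] v=[-1.0138]
Step 4: x=[3.2041] v=[-1.1539]
Step 5: x=[2.8574] v=[-1.1556]
Step 6: x=[2.5518] v=[-1.0186]
Step 7: x=[2.3240] v=[-0.7593]
Step 8: x=[2.2013] v=[-0.4089]
Step 9: x=[2.1985] v=[-0.0094]
Step 10: x=[2.3159] v=[0.3912]
First v>=0 after going negative at step 10, time=3.0000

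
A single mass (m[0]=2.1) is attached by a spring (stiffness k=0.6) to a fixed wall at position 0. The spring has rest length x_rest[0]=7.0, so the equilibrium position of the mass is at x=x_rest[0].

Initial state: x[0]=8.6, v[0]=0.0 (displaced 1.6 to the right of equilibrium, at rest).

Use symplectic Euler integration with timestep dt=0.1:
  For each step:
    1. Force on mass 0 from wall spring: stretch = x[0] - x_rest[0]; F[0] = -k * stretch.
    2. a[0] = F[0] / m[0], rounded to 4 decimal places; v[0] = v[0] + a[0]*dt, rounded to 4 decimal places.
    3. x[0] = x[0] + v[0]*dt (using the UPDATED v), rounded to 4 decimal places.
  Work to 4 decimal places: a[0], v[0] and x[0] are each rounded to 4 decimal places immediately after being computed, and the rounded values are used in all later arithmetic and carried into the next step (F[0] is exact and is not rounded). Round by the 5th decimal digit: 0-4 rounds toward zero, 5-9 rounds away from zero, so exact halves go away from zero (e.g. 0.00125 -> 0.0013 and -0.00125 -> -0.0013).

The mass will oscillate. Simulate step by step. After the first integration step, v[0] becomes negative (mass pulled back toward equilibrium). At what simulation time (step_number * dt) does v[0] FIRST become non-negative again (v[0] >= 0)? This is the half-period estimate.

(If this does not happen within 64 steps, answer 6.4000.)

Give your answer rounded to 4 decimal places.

Answer: 5.9000

Derivation:
Step 0: x=[8.6000] v=[0.0000]
Step 1: x=[8.5954] v=[-0.0457]
Step 2: x=[8.5863] v=[-0.0913]
Step 3: x=[8.5726] v=[-0.1366]
Step 4: x=[8.5545] v=[-0.1815]
Step 5: x=[8.5319] v=[-0.2259]
Step 6: x=[8.5049] v=[-0.2697]
Step 7: x=[8.4736] v=[-0.3127]
Step 8: x=[8.4381] v=[-0.3548]
Step 9: x=[8.3985] v=[-0.3959]
Step 10: x=[8.3549] v=[-0.4359]
Step 11: x=[8.3074] v=[-0.4746]
Step 12: x=[8.2562] v=[-0.5120]
Step 13: x=[8.2014] v=[-0.5479]
Step 14: x=[8.1432] v=[-0.5822]
Step 15: x=[8.0817] v=[-0.6149]
Step 16: x=[8.0171] v=[-0.6458]
Step 17: x=[7.9496] v=[-0.6749]
Step 18: x=[7.8794] v=[-0.7020]
Step 19: x=[7.8067] v=[-0.7271]
Step 20: x=[7.7317] v=[-0.7502]
Step 21: x=[7.6546] v=[-0.7711]
Step 22: x=[7.5756] v=[-0.7898]
Step 23: x=[7.4950] v=[-0.8063]
Step 24: x=[7.4130] v=[-0.8204]
Step 25: x=[7.3298] v=[-0.8322]
Step 26: x=[7.2456] v=[-0.8416]
Step 27: x=[7.1607] v=[-0.8486]
Step 28: x=[7.0754] v=[-0.8532]
Step 29: x=[6.9899] v=[-0.8554]
Step 30: x=[6.9044] v=[-0.8551]
Step 31: x=[6.8192] v=[-0.8524]
Step 32: x=[6.7345] v=[-0.8472]
Step 33: x=[6.6505] v=[-0.8396]
Step 34: x=[6.5675] v=[-0.8296]
Step 35: x=[6.4858] v=[-0.8172]
Step 36: x=[6.4056] v=[-0.8025]
Step 37: x=[6.3271] v=[-0.7855]
Step 38: x=[6.2505] v=[-0.7663]
Step 39: x=[6.1760] v=[-0.7449]
Step 40: x=[6.1039] v=[-0.7214]
Step 41: x=[6.0343] v=[-0.6958]
Step 42: x=[5.9675] v=[-0.6682]
Step 43: x=[5.9036] v=[-0.6387]
Step 44: x=[5.8429] v=[-0.6074]
Step 45: x=[5.7855] v=[-0.5743]
Step 46: x=[5.7315] v=[-0.5396]
Step 47: x=[5.6812] v=[-0.5034]
Step 48: x=[5.6346] v=[-0.4657]
Step 49: x=[5.5919] v=[-0.4267]
Step 50: x=[5.5533] v=[-0.3865]
Step 51: x=[5.5188] v=[-0.3452]
Step 52: x=[5.4885] v=[-0.3029]
Step 53: x=[5.4625] v=[-0.2597]
Step 54: x=[5.4409] v=[-0.2158]
Step 55: x=[5.4238] v=[-0.1713]
Step 56: x=[5.4112] v=[-0.1263]
Step 57: x=[5.4031] v=[-0.0809]
Step 58: x=[5.3996] v=[-0.0353]
Step 59: x=[5.4006] v=[0.0104]
First v>=0 after going negative at step 59, time=5.9000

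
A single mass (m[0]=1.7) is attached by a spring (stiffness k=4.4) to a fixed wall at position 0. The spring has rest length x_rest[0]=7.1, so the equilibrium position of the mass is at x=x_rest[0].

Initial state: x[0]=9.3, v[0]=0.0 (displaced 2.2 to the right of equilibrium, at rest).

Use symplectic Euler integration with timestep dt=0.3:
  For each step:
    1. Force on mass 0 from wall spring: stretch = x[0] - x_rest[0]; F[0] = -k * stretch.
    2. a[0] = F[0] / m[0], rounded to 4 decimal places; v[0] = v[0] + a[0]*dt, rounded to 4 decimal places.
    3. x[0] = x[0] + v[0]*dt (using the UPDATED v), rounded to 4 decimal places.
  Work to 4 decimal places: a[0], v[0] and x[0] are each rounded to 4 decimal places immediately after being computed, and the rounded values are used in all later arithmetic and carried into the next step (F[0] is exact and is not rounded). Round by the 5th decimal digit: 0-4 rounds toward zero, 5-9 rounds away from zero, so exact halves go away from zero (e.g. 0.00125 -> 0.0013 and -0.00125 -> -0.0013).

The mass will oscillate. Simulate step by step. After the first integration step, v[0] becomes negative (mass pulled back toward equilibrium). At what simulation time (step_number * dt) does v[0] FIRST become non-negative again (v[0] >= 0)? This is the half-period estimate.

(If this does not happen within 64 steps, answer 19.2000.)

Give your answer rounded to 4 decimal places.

Step 0: x=[9.3000] v=[0.0000]
Step 1: x=[8.7875] v=[-1.7082]
Step 2: x=[7.8820] v=[-3.0185]
Step 3: x=[6.7943] v=[-3.6257]
Step 4: x=[5.7778] v=[-3.3883]
Step 5: x=[5.0693] v=[-2.3616]
Step 6: x=[4.8339] v=[-0.7848]
Step 7: x=[5.1263] v=[0.9748]
First v>=0 after going negative at step 7, time=2.1000

Answer: 2.1000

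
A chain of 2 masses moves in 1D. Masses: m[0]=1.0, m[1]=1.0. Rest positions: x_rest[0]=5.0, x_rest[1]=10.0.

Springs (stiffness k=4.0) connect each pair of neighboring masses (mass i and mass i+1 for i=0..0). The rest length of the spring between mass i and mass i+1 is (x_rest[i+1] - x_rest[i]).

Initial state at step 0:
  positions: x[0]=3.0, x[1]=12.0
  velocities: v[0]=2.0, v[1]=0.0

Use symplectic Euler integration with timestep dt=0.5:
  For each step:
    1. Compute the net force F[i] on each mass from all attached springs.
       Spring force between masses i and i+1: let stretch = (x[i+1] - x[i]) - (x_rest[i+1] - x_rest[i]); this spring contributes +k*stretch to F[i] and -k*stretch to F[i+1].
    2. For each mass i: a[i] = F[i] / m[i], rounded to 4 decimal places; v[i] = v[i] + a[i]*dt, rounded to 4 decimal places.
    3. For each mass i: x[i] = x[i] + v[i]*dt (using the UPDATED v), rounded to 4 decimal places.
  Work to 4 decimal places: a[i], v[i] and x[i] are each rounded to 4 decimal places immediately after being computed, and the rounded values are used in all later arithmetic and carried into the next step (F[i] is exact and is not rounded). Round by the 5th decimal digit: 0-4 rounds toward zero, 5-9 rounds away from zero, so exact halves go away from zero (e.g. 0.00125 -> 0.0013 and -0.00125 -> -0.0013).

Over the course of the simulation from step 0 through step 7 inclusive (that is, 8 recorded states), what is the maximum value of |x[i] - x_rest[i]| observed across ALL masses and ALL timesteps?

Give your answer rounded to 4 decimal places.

Answer: 6.0000

Derivation:
Step 0: x=[3.0000 12.0000] v=[2.0000 0.0000]
Step 1: x=[8.0000 8.0000] v=[10.0000 -8.0000]
Step 2: x=[8.0000 9.0000] v=[0.0000 2.0000]
Step 3: x=[4.0000 14.0000] v=[-8.0000 10.0000]
Step 4: x=[5.0000 14.0000] v=[2.0000 0.0000]
Step 5: x=[10.0000 10.0000] v=[10.0000 -8.0000]
Step 6: x=[10.0000 11.0000] v=[0.0000 2.0000]
Step 7: x=[6.0000 16.0000] v=[-8.0000 10.0000]
Max displacement = 6.0000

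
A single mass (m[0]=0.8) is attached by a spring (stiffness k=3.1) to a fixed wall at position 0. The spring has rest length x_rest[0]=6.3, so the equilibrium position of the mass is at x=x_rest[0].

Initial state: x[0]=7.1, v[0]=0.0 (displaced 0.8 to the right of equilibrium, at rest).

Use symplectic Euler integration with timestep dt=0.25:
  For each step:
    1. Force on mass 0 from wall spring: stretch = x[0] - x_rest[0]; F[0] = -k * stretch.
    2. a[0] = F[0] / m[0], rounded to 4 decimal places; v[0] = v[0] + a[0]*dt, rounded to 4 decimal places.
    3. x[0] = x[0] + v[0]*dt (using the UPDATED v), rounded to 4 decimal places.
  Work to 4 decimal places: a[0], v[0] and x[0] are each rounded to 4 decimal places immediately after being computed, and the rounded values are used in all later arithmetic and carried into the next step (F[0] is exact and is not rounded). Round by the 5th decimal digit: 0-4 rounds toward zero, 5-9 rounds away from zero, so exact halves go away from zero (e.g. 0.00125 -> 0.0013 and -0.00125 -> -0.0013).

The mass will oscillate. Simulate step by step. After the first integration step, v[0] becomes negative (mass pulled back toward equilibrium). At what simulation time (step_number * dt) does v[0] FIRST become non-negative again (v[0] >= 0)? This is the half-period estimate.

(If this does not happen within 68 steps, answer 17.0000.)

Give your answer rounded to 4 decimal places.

Step 0: x=[7.1000] v=[0.0000]
Step 1: x=[6.9063] v=[-0.7750]
Step 2: x=[6.5657] v=[-1.3624]
Step 3: x=[6.1608] v=[-1.6198]
Step 4: x=[5.7896] v=[-1.4850]
Step 5: x=[5.5420] v=[-0.9906]
Step 6: x=[5.4779] v=[-0.2563]
Step 7: x=[5.6129] v=[0.5401]
First v>=0 after going negative at step 7, time=1.7500

Answer: 1.7500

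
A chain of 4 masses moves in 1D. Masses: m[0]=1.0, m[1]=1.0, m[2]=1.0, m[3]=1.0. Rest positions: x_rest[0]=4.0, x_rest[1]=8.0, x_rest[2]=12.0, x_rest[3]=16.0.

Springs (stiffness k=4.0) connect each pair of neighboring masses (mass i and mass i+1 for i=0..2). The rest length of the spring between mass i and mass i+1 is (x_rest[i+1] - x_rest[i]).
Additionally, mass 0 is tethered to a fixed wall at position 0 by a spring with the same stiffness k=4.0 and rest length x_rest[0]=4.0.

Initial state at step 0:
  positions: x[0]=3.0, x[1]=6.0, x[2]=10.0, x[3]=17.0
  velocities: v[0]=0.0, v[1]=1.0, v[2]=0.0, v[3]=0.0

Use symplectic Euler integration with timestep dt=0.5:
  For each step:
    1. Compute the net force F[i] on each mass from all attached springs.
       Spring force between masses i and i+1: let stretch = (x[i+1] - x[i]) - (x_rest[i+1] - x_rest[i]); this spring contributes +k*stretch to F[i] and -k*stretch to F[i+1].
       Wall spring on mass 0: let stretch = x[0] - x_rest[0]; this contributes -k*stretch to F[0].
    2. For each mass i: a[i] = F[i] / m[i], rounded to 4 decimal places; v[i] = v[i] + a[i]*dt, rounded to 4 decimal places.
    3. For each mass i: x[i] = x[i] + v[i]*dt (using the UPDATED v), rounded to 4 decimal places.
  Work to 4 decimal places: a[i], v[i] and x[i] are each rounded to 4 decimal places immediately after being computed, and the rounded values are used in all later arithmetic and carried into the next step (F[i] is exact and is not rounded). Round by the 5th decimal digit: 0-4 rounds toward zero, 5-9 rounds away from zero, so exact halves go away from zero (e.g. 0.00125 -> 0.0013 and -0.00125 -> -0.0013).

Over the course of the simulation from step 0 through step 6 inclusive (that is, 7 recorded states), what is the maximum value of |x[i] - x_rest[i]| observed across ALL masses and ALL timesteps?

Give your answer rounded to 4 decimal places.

Step 0: x=[3.0000 6.0000 10.0000 17.0000] v=[0.0000 1.0000 0.0000 0.0000]
Step 1: x=[3.0000 7.5000 13.0000 14.0000] v=[0.0000 3.0000 6.0000 -6.0000]
Step 2: x=[4.5000 10.0000 11.5000 14.0000] v=[3.0000 5.0000 -3.0000 0.0000]
Step 3: x=[7.0000 8.5000 11.0000 15.5000] v=[5.0000 -3.0000 -1.0000 3.0000]
Step 4: x=[4.0000 8.0000 12.5000 16.5000] v=[-6.0000 -1.0000 3.0000 2.0000]
Step 5: x=[1.0000 8.0000 13.5000 17.5000] v=[-6.0000 0.0000 2.0000 2.0000]
Step 6: x=[4.0000 6.5000 13.0000 18.5000] v=[6.0000 -3.0000 -1.0000 2.0000]
Max displacement = 3.0000

Answer: 3.0000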